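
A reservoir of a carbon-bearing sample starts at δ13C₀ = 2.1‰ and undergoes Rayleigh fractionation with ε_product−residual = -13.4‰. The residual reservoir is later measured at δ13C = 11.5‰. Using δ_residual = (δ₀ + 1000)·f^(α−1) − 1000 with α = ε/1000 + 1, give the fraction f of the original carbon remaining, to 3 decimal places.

0.498

α − 1 = ε/1000 = -0.0134
(δ_res + 1000)/(δ₀ + 1000) = (11.5 + 1000)/(2.1 + 1000) = 1011.5/1002.1 = 1.009380
f = 1.009380^(1/-0.0134) = exp(ln(1.009380)/-0.0134) = exp(0.00934/-0.0134)
f = exp(-0.6968) = 0.4982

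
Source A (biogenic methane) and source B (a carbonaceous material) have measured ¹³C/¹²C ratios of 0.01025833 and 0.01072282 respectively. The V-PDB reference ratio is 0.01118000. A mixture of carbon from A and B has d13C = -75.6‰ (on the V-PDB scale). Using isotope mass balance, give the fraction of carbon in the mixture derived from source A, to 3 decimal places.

0.835

δ_A = (0.01025833/0.01118000 − 1)×1000 = (0.917561 − 1)×1000 = -82.439‰
δ_B = (0.01072282/0.01118000 − 1)×1000 = (0.959107 − 1)×1000 = -40.893‰
f_A = (δ_mix − δ_B)/(δ_A − δ_B) = (-75.6 − (-40.893))/(-82.439 − (-40.893))
f_A = -34.707 / -41.547 = 0.8354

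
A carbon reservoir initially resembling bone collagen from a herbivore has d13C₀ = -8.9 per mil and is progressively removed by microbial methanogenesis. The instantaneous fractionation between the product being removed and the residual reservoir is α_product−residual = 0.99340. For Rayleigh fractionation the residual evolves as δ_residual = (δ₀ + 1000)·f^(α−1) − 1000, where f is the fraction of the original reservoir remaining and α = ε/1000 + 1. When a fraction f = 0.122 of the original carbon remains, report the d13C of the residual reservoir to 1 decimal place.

Rayleigh residual: δ_res = (δ₀ + 1000)·f^(α−1) − 1000
α − 1 = -0.00660
f^(α−1) = 0.122^(-0.00660) = 1.013981
δ_res = (-8.9 + 1000) × 1.013981 − 1000 = 1004.957 − 1000 = 4.96 per mil

5.0 per mil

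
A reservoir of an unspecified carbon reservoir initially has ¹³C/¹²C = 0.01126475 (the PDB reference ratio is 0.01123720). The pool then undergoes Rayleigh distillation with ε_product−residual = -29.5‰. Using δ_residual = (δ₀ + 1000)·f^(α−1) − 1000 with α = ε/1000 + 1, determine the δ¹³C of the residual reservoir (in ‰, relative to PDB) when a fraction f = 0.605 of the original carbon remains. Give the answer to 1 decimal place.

17.4‰

δ₀ = (0.01126475/0.01123720 − 1)×1000 = (1.002452 − 1)×1000 = 2.452‰
α − 1 = ε/1000 = -0.0295
f^(α−1) = 0.605^(-0.0295) = 1.014935
δ_res = (2.452 + 1000) × 1.014935 − 1000 = 1017.423 − 1000 = 17.42‰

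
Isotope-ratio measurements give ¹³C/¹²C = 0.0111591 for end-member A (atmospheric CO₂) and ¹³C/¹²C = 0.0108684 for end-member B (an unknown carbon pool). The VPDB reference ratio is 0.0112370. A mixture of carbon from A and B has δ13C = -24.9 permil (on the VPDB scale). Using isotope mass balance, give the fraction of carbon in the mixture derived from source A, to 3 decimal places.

0.305

δ_A = (0.0111591/0.0112370 − 1)×1000 = (0.993068 − 1)×1000 = -6.932 permil
δ_B = (0.0108684/0.0112370 − 1)×1000 = (0.967198 − 1)×1000 = -32.802 permil
f_A = (δ_mix − δ_B)/(δ_A − δ_B) = (-24.9 − (-32.802))/(-6.932 − (-32.802))
f_A = 7.902 / 25.870 = 0.3055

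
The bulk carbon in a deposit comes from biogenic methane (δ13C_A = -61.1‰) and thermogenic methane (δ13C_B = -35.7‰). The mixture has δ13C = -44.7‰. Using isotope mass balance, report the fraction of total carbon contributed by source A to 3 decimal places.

0.354

δ_mix = f_A·δ_A + (1 − f_A)·δ_B  ⇒  f_A = (δ_mix − δ_B)/(δ_A − δ_B)
f_A = (-44.7 − (-35.7)) / (-61.1 − (-35.7))
f_A = -9.0 / -25.4 = 0.3543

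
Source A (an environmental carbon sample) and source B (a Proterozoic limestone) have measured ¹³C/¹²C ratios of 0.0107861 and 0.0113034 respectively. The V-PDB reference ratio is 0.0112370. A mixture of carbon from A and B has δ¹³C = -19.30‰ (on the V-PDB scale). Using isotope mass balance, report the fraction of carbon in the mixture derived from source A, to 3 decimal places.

δ_A = (0.0107861/0.0112370 − 1)×1000 = (0.959874 − 1)×1000 = -40.126‰
δ_B = (0.0113034/0.0112370 − 1)×1000 = (1.005909 − 1)×1000 = 5.909‰
f_A = (δ_mix − δ_B)/(δ_A − δ_B) = (-19.30 − (5.909))/(-40.126 − (5.909))
f_A = -25.209 / -46.035 = 0.5476

0.548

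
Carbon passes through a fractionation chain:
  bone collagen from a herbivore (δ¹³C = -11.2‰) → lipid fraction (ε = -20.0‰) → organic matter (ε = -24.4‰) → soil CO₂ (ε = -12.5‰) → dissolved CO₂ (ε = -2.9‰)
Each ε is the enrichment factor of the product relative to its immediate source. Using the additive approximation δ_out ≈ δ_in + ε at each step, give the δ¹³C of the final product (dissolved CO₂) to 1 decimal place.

-71.0‰

step 1: δ ≈ -11.2 + (-20.0) = -31.2‰
step 2: δ ≈ -31.2 + (-24.4) = -55.6‰
step 3: δ ≈ -55.6 + (-12.5) = -68.1‰
step 4: δ ≈ -68.1 + (-2.9) = -71.0‰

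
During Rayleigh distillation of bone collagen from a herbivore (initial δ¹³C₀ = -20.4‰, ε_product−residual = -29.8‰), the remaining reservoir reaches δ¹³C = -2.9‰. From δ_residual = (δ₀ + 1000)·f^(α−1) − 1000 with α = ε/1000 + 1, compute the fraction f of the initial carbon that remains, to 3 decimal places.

0.552

α − 1 = ε/1000 = -0.0298
(δ_res + 1000)/(δ₀ + 1000) = (-2.9 + 1000)/(-20.4 + 1000) = 997.1/979.6 = 1.017864
f = 1.017864^(1/-0.0298) = exp(ln(1.017864)/-0.0298) = exp(0.01771/-0.0298)
f = exp(-0.5942) = 0.5520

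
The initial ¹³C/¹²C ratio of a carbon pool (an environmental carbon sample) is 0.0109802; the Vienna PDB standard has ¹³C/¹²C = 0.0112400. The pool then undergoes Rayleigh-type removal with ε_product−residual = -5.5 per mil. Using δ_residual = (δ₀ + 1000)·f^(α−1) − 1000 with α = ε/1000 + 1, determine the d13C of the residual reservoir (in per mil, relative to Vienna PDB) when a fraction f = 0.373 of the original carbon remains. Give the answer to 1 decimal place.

-17.8 per mil

δ₀ = (0.0109802/0.0112400 − 1)×1000 = (0.976886 − 1)×1000 = -23.114 per mil
α − 1 = ε/1000 = -0.0055
f^(α−1) = 0.373^(-0.0055) = 1.005439
δ_res = (-23.114 + 1000) × 1.005439 − 1000 = 982.199 − 1000 = -17.80 per mil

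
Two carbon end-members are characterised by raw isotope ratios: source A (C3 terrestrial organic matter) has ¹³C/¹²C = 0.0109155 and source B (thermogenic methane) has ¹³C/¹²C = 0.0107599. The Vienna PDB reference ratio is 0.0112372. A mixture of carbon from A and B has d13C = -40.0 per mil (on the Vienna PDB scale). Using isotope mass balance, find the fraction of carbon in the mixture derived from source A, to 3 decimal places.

0.179

δ_A = (0.0109155/0.0112372 − 1)×1000 = (0.971372 − 1)×1000 = -28.628 per mil
δ_B = (0.0107599/0.0112372 − 1)×1000 = (0.957525 − 1)×1000 = -42.475 per mil
f_A = (δ_mix − δ_B)/(δ_A − δ_B) = (-40.0 − (-42.475))/(-28.628 − (-42.475))
f_A = 2.475 / 13.847 = 0.1787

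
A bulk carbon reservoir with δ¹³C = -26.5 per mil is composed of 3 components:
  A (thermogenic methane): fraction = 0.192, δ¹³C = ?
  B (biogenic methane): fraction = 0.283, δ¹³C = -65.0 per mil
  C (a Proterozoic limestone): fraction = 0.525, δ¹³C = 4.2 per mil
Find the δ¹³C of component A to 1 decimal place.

-53.7 per mil

Isotope mass balance: δ_bulk = Σ fᵢ·δᵢ.
-26.5 = 0.192×δ_A + 0.283×(-65.0) + 0.525×(4.2)
0.192·δ_A = -26.5 − (-16.190) = -10.310
δ_A = -10.310 / 0.192 = -53.70 per mil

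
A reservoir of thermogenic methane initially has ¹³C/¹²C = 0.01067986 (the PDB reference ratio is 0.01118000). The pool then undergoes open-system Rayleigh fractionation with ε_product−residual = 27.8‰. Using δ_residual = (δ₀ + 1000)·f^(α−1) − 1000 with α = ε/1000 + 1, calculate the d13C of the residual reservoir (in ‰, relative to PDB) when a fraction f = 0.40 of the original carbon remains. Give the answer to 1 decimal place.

δ₀ = (0.01067986/0.01118000 − 1)×1000 = (0.955265 − 1)×1000 = -44.735‰
α − 1 = ε/1000 = 0.0278
f^(α−1) = 0.40^(0.0278) = 0.974849
δ_res = (-44.735 + 1000) × 0.974849 − 1000 = 931.239 − 1000 = -68.76‰

-68.8‰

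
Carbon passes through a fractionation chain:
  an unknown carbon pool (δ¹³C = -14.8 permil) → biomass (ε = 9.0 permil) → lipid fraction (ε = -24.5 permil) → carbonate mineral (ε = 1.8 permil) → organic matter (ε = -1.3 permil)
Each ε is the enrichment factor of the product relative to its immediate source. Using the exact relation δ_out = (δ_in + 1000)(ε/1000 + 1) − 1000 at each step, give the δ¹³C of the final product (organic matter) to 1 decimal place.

-29.8 permil

step 1: δ = (-14.80 + 1000)·(9.0/1000 + 1) − 1000 = -5.93 permil
step 2: δ = (-5.93 + 1000)·(-24.5/1000 + 1) − 1000 = -30.29 permil
step 3: δ = (-30.29 + 1000)·(1.8/1000 + 1) − 1000 = -28.54 permil
step 4: δ = (-28.54 + 1000)·(-1.3/1000 + 1) − 1000 = -29.81 permil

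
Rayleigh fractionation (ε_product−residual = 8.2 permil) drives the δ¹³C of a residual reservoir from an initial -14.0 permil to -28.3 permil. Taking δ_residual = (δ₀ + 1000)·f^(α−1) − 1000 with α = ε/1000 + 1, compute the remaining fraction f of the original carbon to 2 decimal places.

α − 1 = ε/1000 = 0.0082
(δ_res + 1000)/(δ₀ + 1000) = (-28.3 + 1000)/(-14.0 + 1000) = 971.7/986.0 = 0.985497
f = 0.985497^(1/0.0082) = exp(ln(0.985497)/0.0082) = exp(-0.01461/0.0082)
f = exp(-1.7816) = 0.1684

0.17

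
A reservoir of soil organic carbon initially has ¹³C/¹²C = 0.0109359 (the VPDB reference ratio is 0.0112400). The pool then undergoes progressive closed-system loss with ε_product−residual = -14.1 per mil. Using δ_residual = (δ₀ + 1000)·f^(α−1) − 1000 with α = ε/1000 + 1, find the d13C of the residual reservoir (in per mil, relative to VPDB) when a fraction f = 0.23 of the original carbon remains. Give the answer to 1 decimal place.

δ₀ = (0.0109359/0.0112400 − 1)×1000 = (0.972945 − 1)×1000 = -27.055 per mil
α − 1 = ε/1000 = -0.0141
f^(α−1) = 0.23^(-0.0141) = 1.020939
δ_res = (-27.055 + 1000) × 1.020939 − 1000 = 993.317 − 1000 = -6.68 per mil

-6.7 per mil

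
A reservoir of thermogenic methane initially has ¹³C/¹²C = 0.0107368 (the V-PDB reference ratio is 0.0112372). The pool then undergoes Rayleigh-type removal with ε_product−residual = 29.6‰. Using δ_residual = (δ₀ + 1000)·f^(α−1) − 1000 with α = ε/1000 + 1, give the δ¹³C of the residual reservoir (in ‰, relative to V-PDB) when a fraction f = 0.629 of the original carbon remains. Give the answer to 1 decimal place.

-57.6‰

δ₀ = (0.0107368/0.0112372 − 1)×1000 = (0.955469 − 1)×1000 = -44.531‰
α − 1 = ε/1000 = 0.0296
f^(α−1) = 0.629^(0.0296) = 0.986370
δ_res = (-44.531 + 1000) × 0.986370 − 1000 = 942.447 − 1000 = -57.55‰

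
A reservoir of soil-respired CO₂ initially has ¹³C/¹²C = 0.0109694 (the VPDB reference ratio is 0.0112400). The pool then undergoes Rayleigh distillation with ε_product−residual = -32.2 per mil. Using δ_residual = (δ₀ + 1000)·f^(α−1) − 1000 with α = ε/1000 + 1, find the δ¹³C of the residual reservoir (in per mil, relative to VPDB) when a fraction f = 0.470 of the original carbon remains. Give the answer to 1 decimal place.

-0.1 per mil

δ₀ = (0.0109694/0.0112400 − 1)×1000 = (0.975925 − 1)×1000 = -24.075 per mil
α − 1 = ε/1000 = -0.0322
f^(α−1) = 0.470^(-0.0322) = 1.024610
δ_res = (-24.075 + 1000) × 1.024610 − 1000 = 999.942 − 1000 = -0.06 per mil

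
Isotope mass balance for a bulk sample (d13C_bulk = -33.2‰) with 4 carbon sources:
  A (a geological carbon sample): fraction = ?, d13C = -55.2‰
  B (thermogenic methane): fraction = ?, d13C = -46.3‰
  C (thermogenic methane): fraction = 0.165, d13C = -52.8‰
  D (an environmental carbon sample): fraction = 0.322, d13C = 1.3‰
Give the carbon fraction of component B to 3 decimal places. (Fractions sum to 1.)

Let f_B and f_A be the unknown fractions; fractions sum to 1 so f_B + f_A = 0.513.
Mass balance: Σ fᵢ·δᵢ = δ_bulk ⇒ f_B·(-46.3) + f_A·(-55.2) = -33.2 − (-8.293) = -24.907
Substitute f_A = 0.513 − f_B:
f_B·(-46.3 − -55.2) = -24.907 − 0.513×(-55.2) = 3.411
f_B = 3.411 / 8.9 = 0.3833

0.383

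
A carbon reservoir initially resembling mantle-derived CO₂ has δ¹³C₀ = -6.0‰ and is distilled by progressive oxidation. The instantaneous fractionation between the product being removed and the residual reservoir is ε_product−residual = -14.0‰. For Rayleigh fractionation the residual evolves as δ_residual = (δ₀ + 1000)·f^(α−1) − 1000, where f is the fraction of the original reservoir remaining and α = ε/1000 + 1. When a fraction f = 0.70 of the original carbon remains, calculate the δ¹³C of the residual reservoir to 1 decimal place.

-1.0‰

Rayleigh residual: δ_res = (δ₀ + 1000)·f^(α−1) − 1000
α = ε/1000 + 1 = 0.98600, so α − 1 = -0.01400
f^(α−1) = 0.70^(-0.01400) = 1.005006
δ_res = (-6.0 + 1000) × 1.005006 − 1000 = 998.976 − 1000 = -1.02‰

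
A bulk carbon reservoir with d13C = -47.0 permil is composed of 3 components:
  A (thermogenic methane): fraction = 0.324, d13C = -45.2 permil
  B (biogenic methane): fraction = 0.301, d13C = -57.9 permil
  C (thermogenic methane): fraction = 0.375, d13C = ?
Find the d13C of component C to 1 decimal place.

-39.8 permil

Isotope mass balance: δ_bulk = Σ fᵢ·δᵢ.
-47.0 = 0.324×(-45.2) + 0.301×(-57.9) + 0.375×δ_C
0.375·δ_C = -47.0 − (-32.073) = -14.927
δ_C = -14.927 / 0.375 = -39.81 permil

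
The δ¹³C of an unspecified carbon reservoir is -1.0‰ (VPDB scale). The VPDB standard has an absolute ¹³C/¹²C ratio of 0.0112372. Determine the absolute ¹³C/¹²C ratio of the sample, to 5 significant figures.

0.011226

R_sample = R_standard × (δ¹³C/1000 + 1)
R_sample = 0.0112372 × (-1.0/1000 + 1) = 0.0112372 × 0.999000
R_sample = 0.0112260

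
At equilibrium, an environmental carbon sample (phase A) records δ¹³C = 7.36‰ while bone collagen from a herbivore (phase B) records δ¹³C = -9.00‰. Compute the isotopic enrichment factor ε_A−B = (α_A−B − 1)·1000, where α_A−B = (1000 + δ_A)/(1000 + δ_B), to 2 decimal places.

α_A−B = (1000 + 7.36) / (1000 + -9.00) = 1007.36 / 991.00 = 1.016509
ε_A−B = (1.016509 − 1) × 1000 = 16.509‰
(The approximation ε ≈ δ_A − δ_B would give 16.36‰.)

16.51‰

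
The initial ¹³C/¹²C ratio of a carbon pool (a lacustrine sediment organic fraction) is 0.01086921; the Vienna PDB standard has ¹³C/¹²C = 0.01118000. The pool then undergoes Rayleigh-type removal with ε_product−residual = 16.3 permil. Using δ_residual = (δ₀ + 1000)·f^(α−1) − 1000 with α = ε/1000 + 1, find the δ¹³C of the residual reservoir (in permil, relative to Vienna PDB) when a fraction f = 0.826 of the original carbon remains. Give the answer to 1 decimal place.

-30.8 permil

δ₀ = (0.01086921/0.01118000 − 1)×1000 = (0.972201 − 1)×1000 = -27.799 permil
α − 1 = ε/1000 = 0.0163
f^(α−1) = 0.826^(0.0163) = 0.996889
δ_res = (-27.799 + 1000) × 0.996889 − 1000 = 969.177 − 1000 = -30.82 permil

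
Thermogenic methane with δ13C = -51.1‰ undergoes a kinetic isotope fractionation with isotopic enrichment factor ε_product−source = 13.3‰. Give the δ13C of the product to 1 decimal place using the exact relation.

-38.5‰

Exactly, δ_product = (δ_source + 1000)·(ε/1000 + 1) − 1000.
δ_product = (-51.1 + 1000) × (13.3/1000 + 1) − 1000
δ_product = -38.48‰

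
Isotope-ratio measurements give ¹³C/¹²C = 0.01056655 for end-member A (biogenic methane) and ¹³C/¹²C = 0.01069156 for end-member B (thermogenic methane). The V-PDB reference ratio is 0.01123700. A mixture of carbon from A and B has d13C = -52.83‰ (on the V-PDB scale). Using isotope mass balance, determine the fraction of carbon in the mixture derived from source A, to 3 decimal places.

0.386

δ_A = (0.01056655/0.01123700 − 1)×1000 = (0.940335 − 1)×1000 = -59.665‰
δ_B = (0.01069156/0.01123700 − 1)×1000 = (0.951460 − 1)×1000 = -48.540‰
f_A = (δ_mix − δ_B)/(δ_A − δ_B) = (-52.83 − (-48.540))/(-59.665 − (-48.540))
f_A = -4.290 / -11.125 = 0.3857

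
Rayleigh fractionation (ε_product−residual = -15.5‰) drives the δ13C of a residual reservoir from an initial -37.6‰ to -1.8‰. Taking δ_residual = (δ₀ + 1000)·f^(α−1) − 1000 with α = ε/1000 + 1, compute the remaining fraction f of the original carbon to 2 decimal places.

0.09

α − 1 = ε/1000 = -0.0155
(δ_res + 1000)/(δ₀ + 1000) = (-1.8 + 1000)/(-37.6 + 1000) = 998.2/962.4 = 1.037199
f = 1.037199^(1/-0.0155) = exp(ln(1.037199)/-0.0155) = exp(0.03652/-0.0155)
f = exp(-2.3564) = 0.0948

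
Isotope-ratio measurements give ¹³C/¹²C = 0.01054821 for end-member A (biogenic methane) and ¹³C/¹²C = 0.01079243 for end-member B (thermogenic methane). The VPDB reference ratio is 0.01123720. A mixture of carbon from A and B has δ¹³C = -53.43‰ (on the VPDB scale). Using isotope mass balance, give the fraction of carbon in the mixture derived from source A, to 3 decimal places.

0.637

δ_A = (0.01054821/0.01123720 − 1)×1000 = (0.938687 − 1)×1000 = -61.313‰
δ_B = (0.01079243/0.01123720 − 1)×1000 = (0.960420 − 1)×1000 = -39.580‰
f_A = (δ_mix − δ_B)/(δ_A − δ_B) = (-53.43 − (-39.580))/(-61.313 − (-39.580))
f_A = -13.850 / -21.733 = 0.6373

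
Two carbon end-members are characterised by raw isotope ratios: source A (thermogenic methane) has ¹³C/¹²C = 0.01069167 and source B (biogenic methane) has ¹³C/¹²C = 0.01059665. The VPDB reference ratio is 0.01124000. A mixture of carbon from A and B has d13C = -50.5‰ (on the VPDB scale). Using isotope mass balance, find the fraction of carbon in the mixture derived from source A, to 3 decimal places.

0.797

δ_A = (0.01069167/0.01124000 − 1)×1000 = (0.951216 − 1)×1000 = -48.784‰
δ_B = (0.01059665/0.01124000 − 1)×1000 = (0.942762 − 1)×1000 = -57.238‰
f_A = (δ_mix − δ_B)/(δ_A − δ_B) = (-50.5 − (-57.238))/(-48.784 − (-57.238))
f_A = 6.738 / 8.454 = 0.7970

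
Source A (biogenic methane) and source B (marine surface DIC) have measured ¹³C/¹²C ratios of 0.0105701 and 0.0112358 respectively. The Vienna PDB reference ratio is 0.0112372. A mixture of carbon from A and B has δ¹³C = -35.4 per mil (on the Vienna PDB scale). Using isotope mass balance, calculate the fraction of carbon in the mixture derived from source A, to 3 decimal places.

δ_A = (0.0105701/0.0112372 − 1)×1000 = (0.940635 − 1)×1000 = -59.365 per mil
δ_B = (0.0112358/0.0112372 − 1)×1000 = (0.999875 − 1)×1000 = -0.125 per mil
f_A = (δ_mix − δ_B)/(δ_A − δ_B) = (-35.4 − (-0.125))/(-59.365 − (-0.125))
f_A = -35.275 / -59.241 = 0.5955

0.595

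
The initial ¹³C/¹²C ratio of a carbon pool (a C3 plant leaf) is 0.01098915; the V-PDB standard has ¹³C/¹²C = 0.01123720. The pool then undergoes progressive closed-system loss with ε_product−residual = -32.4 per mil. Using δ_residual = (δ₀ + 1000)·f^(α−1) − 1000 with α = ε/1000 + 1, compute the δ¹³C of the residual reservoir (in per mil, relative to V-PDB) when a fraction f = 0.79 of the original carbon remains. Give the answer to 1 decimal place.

-14.6 per mil

δ₀ = (0.01098915/0.01123720 − 1)×1000 = (0.977926 − 1)×1000 = -22.074 per mil
α − 1 = ε/1000 = -0.0324
f^(α−1) = 0.79^(-0.0324) = 1.007667
δ_res = (-22.074 + 1000) × 1.007667 − 1000 = 985.423 − 1000 = -14.58 per mil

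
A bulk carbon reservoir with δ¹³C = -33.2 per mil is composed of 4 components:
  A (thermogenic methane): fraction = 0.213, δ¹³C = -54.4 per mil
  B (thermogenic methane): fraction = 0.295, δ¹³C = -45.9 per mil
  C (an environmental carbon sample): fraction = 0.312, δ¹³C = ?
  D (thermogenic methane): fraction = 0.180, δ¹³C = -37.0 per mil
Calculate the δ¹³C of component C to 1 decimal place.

Isotope mass balance: δ_bulk = Σ fᵢ·δᵢ.
-33.2 = 0.213×(-54.4) + 0.295×(-45.9) + 0.312×δ_C + 0.180×(-37.0)
0.312·δ_C = -33.2 − (-31.788) = -1.412
δ_C = -1.412 / 0.312 = -4.53 per mil

-4.5 per mil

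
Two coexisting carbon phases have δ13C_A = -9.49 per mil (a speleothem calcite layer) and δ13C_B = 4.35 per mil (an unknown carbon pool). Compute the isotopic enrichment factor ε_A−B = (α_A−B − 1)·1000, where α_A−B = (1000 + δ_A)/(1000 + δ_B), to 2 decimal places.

α_A−B = (1000 + -9.49) / (1000 + 4.35) = 990.51 / 1004.35 = 0.986220
ε_A−B = (0.986220 − 1) × 1000 = -13.780 per mil
(The approximation ε ≈ δ_A − δ_B would give -13.84 per mil.)

-13.78 per mil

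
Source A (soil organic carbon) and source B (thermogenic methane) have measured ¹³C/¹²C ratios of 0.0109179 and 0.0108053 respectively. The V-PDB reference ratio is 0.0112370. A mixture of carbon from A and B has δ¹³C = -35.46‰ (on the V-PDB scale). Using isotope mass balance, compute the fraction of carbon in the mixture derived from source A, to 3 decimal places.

δ_A = (0.0109179/0.0112370 − 1)×1000 = (0.971603 − 1)×1000 = -28.397‰
δ_B = (0.0108053/0.0112370 − 1)×1000 = (0.961582 − 1)×1000 = -38.418‰
f_A = (δ_mix − δ_B)/(δ_A − δ_B) = (-35.46 − (-38.418))/(-28.397 − (-38.418))
f_A = 2.958 / 10.020 = 0.2952

0.295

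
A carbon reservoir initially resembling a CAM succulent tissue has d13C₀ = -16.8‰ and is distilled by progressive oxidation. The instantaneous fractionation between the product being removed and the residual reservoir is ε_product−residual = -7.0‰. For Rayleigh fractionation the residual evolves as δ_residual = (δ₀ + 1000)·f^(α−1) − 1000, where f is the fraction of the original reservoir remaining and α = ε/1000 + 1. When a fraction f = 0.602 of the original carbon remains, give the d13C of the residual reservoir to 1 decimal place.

-13.3‰

Rayleigh residual: δ_res = (δ₀ + 1000)·f^(α−1) − 1000
α = ε/1000 + 1 = 0.99300, so α − 1 = -0.00700
f^(α−1) = 0.602^(-0.00700) = 1.003559
δ_res = (-16.8 + 1000) × 1.003559 − 1000 = 986.699 − 1000 = -13.30‰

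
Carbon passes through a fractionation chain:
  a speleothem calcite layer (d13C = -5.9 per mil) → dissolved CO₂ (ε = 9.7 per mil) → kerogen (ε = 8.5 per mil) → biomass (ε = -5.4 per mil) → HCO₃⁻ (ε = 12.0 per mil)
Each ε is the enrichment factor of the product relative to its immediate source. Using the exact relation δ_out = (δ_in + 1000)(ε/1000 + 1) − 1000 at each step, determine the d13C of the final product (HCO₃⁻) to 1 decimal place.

step 1: δ = (-5.90 + 1000)·(9.7/1000 + 1) − 1000 = 3.74 per mil
step 2: δ = (3.74 + 1000)·(8.5/1000 + 1) − 1000 = 12.27 per mil
step 3: δ = (12.27 + 1000)·(-5.4/1000 + 1) − 1000 = 6.81 per mil
step 4: δ = (6.81 + 1000)·(12.0/1000 + 1) − 1000 = 18.89 per mil

18.9 per mil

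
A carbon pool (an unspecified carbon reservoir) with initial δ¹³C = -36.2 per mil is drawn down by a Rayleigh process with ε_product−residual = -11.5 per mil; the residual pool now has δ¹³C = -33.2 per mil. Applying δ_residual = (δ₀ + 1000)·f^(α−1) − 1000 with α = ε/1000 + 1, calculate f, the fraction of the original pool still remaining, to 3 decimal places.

α − 1 = ε/1000 = -0.0115
(δ_res + 1000)/(δ₀ + 1000) = (-33.2 + 1000)/(-36.2 + 1000) = 966.8/963.8 = 1.003113
f = 1.003113^(1/-0.0115) = exp(ln(1.003113)/-0.0115) = exp(0.00311/-0.0115)
f = exp(-0.2702) = 0.7632

0.763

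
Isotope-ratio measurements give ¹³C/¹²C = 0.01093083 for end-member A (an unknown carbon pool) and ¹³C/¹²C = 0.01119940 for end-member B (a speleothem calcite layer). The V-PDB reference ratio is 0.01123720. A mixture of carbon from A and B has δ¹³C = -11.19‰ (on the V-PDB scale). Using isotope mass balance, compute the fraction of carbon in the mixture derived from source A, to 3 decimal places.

δ_A = (0.01093083/0.01123720 − 1)×1000 = (0.972736 − 1)×1000 = -27.264‰
δ_B = (0.01119940/0.01123720 − 1)×1000 = (0.996636 − 1)×1000 = -3.364‰
f_A = (δ_mix − δ_B)/(δ_A − δ_B) = (-11.19 − (-3.364))/(-27.264 − (-3.364))
f_A = -7.826 / -23.900 = 0.3275

0.327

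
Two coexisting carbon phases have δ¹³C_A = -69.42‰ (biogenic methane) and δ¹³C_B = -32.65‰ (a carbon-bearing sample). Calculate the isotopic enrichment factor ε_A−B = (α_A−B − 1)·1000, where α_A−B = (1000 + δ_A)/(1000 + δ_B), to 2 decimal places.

-38.01‰

α_A−B = (1000 + -69.42) / (1000 + -32.65) = 930.58 / 967.35 = 0.961989
ε_A−B = (0.961989 − 1) × 1000 = -38.011‰
(The approximation ε ≈ δ_A − δ_B would give -36.77‰.)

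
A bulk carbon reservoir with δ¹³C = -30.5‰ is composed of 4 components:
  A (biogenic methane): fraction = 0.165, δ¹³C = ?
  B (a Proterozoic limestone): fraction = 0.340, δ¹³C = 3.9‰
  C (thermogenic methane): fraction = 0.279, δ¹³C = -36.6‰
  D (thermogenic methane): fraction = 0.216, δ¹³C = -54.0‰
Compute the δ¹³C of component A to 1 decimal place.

-60.3‰

Isotope mass balance: δ_bulk = Σ fᵢ·δᵢ.
-30.5 = 0.165×δ_A + 0.340×(3.9) + 0.279×(-36.6) + 0.216×(-54.0)
0.165·δ_A = -30.5 − (-20.549) = -9.951
δ_A = -9.951 / 0.165 = -60.31‰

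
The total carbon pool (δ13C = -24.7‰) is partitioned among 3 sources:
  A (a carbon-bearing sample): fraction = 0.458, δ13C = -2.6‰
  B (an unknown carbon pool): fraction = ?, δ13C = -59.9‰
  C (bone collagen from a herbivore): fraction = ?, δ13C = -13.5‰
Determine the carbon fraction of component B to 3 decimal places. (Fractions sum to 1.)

0.349

Let f_B and f_C be the unknown fractions; fractions sum to 1 so f_B + f_C = 0.542.
Mass balance: Σ fᵢ·δᵢ = δ_bulk ⇒ f_B·(-59.9) + f_C·(-13.5) = -24.7 − (-1.191) = -23.509
Substitute f_C = 0.542 − f_B:
f_B·(-59.9 − -13.5) = -23.509 − 0.542×(-13.5) = -16.192
f_B = -16.192 / -46.4 = 0.3490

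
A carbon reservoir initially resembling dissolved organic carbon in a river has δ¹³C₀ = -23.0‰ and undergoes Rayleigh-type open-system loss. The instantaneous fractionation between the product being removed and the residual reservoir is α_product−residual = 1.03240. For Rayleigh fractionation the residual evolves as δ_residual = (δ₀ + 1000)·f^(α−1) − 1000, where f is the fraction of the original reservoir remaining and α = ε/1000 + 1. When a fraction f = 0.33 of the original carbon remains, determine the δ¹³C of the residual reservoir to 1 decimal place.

-57.5‰

Rayleigh residual: δ_res = (δ₀ + 1000)·f^(α−1) − 1000
α − 1 = 0.03240
f^(α−1) = 0.33^(0.03240) = 0.964717
δ_res = (-23.0 + 1000) × 0.964717 − 1000 = 942.528 − 1000 = -57.47‰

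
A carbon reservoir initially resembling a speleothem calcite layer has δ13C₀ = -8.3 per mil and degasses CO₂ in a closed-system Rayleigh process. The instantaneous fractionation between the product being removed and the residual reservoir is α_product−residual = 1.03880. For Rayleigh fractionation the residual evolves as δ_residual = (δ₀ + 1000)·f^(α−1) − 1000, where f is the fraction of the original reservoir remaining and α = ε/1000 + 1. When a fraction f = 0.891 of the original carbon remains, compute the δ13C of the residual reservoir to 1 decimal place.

-12.7 per mil

Rayleigh residual: δ_res = (δ₀ + 1000)·f^(α−1) − 1000
α − 1 = 0.03880
f^(α−1) = 0.891^(0.03880) = 0.995532
δ_res = (-8.3 + 1000) × 0.995532 − 1000 = 987.269 − 1000 = -12.73 per mil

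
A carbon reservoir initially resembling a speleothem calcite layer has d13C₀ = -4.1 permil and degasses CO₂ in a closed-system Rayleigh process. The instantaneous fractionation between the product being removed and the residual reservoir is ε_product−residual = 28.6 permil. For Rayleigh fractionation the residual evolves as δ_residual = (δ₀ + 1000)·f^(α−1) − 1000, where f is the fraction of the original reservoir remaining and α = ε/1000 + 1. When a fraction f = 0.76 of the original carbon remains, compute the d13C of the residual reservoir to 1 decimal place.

Rayleigh residual: δ_res = (δ₀ + 1000)·f^(α−1) − 1000
α = ε/1000 + 1 = 1.02860, so α − 1 = 0.02860
f^(α−1) = 0.76^(0.02860) = 0.992182
δ_res = (-4.1 + 1000) × 0.992182 − 1000 = 988.114 − 1000 = -11.89 permil

-11.9 permil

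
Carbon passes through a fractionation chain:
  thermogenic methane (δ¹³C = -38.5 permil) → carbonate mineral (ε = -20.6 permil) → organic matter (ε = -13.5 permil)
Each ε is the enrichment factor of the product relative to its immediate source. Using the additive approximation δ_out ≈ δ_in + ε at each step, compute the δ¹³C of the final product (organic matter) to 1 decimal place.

step 1: δ ≈ -38.5 + (-20.6) = -59.1 permil
step 2: δ ≈ -59.1 + (-13.5) = -72.6 permil

-72.6 permil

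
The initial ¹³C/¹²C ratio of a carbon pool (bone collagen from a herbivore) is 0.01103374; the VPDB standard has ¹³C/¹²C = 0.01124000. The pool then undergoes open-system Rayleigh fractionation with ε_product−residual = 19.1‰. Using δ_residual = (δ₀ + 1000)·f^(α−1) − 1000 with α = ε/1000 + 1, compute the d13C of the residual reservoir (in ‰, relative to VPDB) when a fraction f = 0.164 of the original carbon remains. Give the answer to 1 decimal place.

-51.7‰

δ₀ = (0.01103374/0.01124000 − 1)×1000 = (0.981649 − 1)×1000 = -18.351‰
α − 1 = ε/1000 = 0.0191
f^(α−1) = 0.164^(0.0191) = 0.966059
δ_res = (-18.351 + 1000) × 0.966059 − 1000 = 948.331 − 1000 = -51.67‰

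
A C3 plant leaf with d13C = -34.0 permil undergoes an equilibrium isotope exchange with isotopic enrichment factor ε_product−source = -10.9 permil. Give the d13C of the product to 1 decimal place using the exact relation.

-44.5 permil

Exactly, δ_product = (δ_source + 1000)·(ε/1000 + 1) − 1000.
δ_product = (-34.0 + 1000) × (-10.9/1000 + 1) − 1000
δ_product = -44.53 permil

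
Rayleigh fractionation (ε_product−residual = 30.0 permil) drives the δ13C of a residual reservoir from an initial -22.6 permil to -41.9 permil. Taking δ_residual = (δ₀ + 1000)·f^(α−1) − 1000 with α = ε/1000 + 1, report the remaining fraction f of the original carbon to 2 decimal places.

0.51

α − 1 = ε/1000 = 0.0300
(δ_res + 1000)/(δ₀ + 1000) = (-41.9 + 1000)/(-22.6 + 1000) = 958.1/977.4 = 0.980254
f = 0.980254^(1/0.0300) = exp(ln(0.980254)/0.0300) = exp(-0.01994/0.0300)
f = exp(-0.6648) = 0.5144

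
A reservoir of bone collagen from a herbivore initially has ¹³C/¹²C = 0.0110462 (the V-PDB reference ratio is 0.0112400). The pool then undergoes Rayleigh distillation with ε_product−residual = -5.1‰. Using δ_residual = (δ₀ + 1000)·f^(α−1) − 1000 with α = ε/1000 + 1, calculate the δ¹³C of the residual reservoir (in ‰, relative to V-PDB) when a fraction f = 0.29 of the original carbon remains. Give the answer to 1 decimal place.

δ₀ = (0.0110462/0.0112400 − 1)×1000 = (0.982758 − 1)×1000 = -17.242‰
α − 1 = ε/1000 = -0.0051
f^(α−1) = 0.29^(-0.0051) = 1.006333
δ_res = (-17.242 + 1000) × 1.006333 − 1000 = 988.982 − 1000 = -11.02‰

-11.0‰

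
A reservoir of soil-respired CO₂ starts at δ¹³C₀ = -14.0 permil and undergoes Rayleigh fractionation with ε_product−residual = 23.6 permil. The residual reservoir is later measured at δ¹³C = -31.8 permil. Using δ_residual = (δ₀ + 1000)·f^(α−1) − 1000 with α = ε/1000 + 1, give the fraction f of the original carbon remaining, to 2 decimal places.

0.46

α − 1 = ε/1000 = 0.0236
(δ_res + 1000)/(δ₀ + 1000) = (-31.8 + 1000)/(-14.0 + 1000) = 968.2/986.0 = 0.981947
f = 0.981947^(1/0.0236) = exp(ln(0.981947)/0.0236) = exp(-0.01822/0.0236)
f = exp(-0.7719) = 0.4621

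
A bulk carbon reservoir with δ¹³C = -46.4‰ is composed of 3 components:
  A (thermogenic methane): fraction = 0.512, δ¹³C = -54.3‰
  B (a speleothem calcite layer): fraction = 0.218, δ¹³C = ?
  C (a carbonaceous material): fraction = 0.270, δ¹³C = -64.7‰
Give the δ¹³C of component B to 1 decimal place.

Isotope mass balance: δ_bulk = Σ fᵢ·δᵢ.
-46.4 = 0.512×(-54.3) + 0.218×δ_B + 0.270×(-64.7)
0.218·δ_B = -46.4 − (-45.271) = -1.129
δ_B = -1.129 / 0.218 = -5.18‰

-5.2‰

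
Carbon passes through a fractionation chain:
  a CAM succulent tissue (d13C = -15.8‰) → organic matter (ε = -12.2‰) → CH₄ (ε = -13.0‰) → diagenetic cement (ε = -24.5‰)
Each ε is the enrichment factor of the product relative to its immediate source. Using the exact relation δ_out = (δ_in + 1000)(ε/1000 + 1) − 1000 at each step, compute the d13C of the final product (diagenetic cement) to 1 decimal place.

step 1: δ = (-15.80 + 1000)·(-12.2/1000 + 1) − 1000 = -27.81‰
step 2: δ = (-27.81 + 1000)·(-13.0/1000 + 1) − 1000 = -40.45‰
step 3: δ = (-40.45 + 1000)·(-24.5/1000 + 1) − 1000 = -63.95‰

-64.0‰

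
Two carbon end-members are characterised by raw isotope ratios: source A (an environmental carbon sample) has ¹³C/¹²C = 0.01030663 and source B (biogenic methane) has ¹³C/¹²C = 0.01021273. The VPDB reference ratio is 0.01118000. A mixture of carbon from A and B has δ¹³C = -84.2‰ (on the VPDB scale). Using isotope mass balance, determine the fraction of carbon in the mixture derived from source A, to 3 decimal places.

0.276

δ_A = (0.01030663/0.01118000 − 1)×1000 = (0.921881 − 1)×1000 = -78.119‰
δ_B = (0.01021273/0.01118000 − 1)×1000 = (0.913482 − 1)×1000 = -86.518‰
f_A = (δ_mix − δ_B)/(δ_A − δ_B) = (-84.2 − (-86.518))/(-78.119 − (-86.518))
f_A = 2.318 / 8.399 = 0.2760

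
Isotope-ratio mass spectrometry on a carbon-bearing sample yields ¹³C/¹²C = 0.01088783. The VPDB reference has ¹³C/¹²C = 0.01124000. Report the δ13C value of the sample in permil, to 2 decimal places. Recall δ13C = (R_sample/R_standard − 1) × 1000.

-31.33 permil

δ13C = (R_sample / R_standard − 1) × 1000
R_sample / R_standard = 0.01088783 / 0.01124000 = 0.968668
δ13C = (0.968668 − 1) × 1000 = -31.332 permil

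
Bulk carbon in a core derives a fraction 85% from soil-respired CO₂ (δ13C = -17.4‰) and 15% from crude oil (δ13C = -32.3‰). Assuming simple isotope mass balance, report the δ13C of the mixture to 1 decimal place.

-19.6‰

δ_mix = f_A·δ_A + f_B·δ_B
δ_mix = 0.85 × (-17.4) + 0.15 × (-32.3)
δ_mix = -14.79 + -4.84 = -19.63‰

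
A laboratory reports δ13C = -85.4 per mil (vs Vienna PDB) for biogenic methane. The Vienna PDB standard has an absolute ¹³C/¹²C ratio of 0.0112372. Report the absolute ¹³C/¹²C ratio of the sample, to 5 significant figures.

0.010278

R_sample = R_standard × (δ13C/1000 + 1)
R_sample = 0.0112372 × (-85.4/1000 + 1) = 0.0112372 × 0.914600
R_sample = 0.0102775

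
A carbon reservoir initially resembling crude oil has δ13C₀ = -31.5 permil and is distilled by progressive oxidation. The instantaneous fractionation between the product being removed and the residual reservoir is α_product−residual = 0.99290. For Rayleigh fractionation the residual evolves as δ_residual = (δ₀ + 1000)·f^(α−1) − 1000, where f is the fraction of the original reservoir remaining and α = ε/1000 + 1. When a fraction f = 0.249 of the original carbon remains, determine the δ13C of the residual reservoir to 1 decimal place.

-21.9 permil

Rayleigh residual: δ_res = (δ₀ + 1000)·f^(α−1) − 1000
α − 1 = -0.00710
f^(α−1) = 0.249^(-0.00710) = 1.009920
δ_res = (-31.5 + 1000) × 1.009920 − 1000 = 978.108 − 1000 = -21.89 permil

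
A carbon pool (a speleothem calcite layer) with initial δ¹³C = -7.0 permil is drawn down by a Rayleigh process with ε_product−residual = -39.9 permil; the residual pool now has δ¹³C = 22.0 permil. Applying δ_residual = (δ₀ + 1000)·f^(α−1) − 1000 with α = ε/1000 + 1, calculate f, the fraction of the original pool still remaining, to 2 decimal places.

0.49

α − 1 = ε/1000 = -0.0399
(δ_res + 1000)/(δ₀ + 1000) = (22.0 + 1000)/(-7.0 + 1000) = 1022.0/993.0 = 1.029204
f = 1.029204^(1/-0.0399) = exp(ln(1.029204)/-0.0399) = exp(0.02879/-0.0399)
f = exp(-0.7215) = 0.4860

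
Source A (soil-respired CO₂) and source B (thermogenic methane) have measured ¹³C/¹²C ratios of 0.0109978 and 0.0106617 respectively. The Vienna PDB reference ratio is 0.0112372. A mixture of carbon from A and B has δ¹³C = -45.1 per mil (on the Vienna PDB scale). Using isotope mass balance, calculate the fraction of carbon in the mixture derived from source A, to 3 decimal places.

δ_A = (0.0109978/0.0112372 − 1)×1000 = (0.978696 − 1)×1000 = -21.304 per mil
δ_B = (0.0106617/0.0112372 − 1)×1000 = (0.948786 − 1)×1000 = -51.214 per mil
f_A = (δ_mix − δ_B)/(δ_A − δ_B) = (-45.1 − (-51.214))/(-21.304 − (-51.214))
f_A = 6.114 / 29.910 = 0.2044

0.204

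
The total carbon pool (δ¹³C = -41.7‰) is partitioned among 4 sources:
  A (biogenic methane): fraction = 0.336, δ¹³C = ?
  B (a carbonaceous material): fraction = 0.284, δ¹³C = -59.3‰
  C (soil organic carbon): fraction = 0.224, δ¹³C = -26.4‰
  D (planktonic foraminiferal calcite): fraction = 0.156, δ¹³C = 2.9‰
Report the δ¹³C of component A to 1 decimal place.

-57.7‰

Isotope mass balance: δ_bulk = Σ fᵢ·δᵢ.
-41.7 = 0.336×δ_A + 0.284×(-59.3) + 0.224×(-26.4) + 0.156×(2.9)
0.336·δ_A = -41.7 − (-22.302) = -19.398
δ_A = -19.398 / 0.336 = -57.73‰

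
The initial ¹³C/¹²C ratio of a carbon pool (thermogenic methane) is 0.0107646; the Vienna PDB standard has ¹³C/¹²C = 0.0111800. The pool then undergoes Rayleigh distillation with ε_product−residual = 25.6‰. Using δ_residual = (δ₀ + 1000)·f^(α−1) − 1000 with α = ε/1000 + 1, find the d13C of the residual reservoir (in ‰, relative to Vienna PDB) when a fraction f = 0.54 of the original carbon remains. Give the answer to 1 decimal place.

-52.2‰

δ₀ = (0.0107646/0.0111800 − 1)×1000 = (0.962844 − 1)×1000 = -37.156‰
α − 1 = ε/1000 = 0.0256
f^(α−1) = 0.54^(0.0256) = 0.984349
δ_res = (-37.156 + 1000) × 0.984349 − 1000 = 947.775 − 1000 = -52.22‰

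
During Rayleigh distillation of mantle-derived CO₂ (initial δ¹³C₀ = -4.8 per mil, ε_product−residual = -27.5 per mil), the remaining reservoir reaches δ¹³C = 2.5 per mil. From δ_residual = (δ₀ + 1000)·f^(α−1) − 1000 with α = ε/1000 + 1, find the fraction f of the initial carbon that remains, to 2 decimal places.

α − 1 = ε/1000 = -0.0275
(δ_res + 1000)/(δ₀ + 1000) = (2.5 + 1000)/(-4.8 + 1000) = 1002.5/995.2 = 1.007335
f = 1.007335^(1/-0.0275) = exp(ln(1.007335)/-0.0275) = exp(0.00731/-0.0275)
f = exp(-0.2658) = 0.7666

0.77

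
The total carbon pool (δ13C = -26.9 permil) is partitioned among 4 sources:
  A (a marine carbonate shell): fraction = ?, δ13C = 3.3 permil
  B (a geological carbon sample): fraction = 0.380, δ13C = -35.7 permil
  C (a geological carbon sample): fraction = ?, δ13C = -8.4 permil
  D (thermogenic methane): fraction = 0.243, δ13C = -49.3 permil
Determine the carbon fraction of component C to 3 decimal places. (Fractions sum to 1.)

0.222

Let f_C and f_A be the unknown fractions; fractions sum to 1 so f_C + f_A = 0.377.
Mass balance: Σ fᵢ·δᵢ = δ_bulk ⇒ f_C·(-8.4) + f_A·(3.3) = -26.9 − (-25.546) = -1.354
Substitute f_A = 0.377 − f_C:
f_C·(-8.4 − 3.3) = -1.354 − 0.377×(3.3) = -2.598
f_C = -2.598 / -11.7 = 0.2221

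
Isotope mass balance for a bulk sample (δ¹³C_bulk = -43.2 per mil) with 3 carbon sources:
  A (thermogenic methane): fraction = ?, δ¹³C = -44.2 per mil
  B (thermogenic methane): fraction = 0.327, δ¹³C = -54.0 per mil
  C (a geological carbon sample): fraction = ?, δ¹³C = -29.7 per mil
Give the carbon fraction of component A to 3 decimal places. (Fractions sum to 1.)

Let f_A and f_C be the unknown fractions; fractions sum to 1 so f_A + f_C = 0.673.
Mass balance: Σ fᵢ·δᵢ = δ_bulk ⇒ f_A·(-44.2) + f_C·(-29.7) = -43.2 − (-17.658) = -25.542
Substitute f_C = 0.673 − f_A:
f_A·(-44.2 − -29.7) = -25.542 − 0.673×(-29.7) = -5.554
f_A = -5.554 / -14.5 = 0.3830

0.383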